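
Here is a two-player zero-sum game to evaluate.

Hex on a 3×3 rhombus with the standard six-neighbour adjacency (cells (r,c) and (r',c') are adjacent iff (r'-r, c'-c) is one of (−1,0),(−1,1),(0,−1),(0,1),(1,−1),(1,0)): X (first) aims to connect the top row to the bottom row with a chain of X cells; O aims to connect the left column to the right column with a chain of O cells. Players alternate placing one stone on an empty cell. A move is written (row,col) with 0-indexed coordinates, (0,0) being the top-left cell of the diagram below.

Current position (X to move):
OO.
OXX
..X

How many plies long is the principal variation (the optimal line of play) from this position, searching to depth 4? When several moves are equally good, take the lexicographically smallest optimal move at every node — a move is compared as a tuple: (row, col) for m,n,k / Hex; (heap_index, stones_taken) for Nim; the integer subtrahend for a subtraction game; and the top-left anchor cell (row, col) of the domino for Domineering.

ply 1, X at OO./OXX/..X | (0,2)=+1→OOX/OXX/..X*; (2,0)=-1→OO./OXX/X.X; (2,1)=-1→OO./OXX/.XX
ply 2: OOX/OXX/..X is terminal -1 (O); from OO./OXX/..X depth 4

PV length from [OO./OXX/..X]: 1 ply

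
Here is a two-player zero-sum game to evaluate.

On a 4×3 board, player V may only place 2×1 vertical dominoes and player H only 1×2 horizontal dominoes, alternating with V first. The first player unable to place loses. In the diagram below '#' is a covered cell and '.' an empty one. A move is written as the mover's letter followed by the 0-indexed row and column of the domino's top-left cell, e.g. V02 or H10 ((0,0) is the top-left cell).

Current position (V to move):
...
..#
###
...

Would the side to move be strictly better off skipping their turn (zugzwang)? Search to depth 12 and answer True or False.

zugzwang(.../..#/###/..., V) = False

p1 V@[.../..#/###/...]: V00[#../#.#/###/...]-1 V01[.#./.##/###/...]+1*
p2 H@[.#./.##/###/...]: H30[.#./.##/###/##.]-1* H31[.#./.##/###/.##]-1
p3 V@[.#./.##/###/##.]: V00[##./###/###/##.]+1*
p4 H@[##./###/###/##.] terminal -1; root [.../..#/###/...] d12
suppose V passes — search the same position with H to move:
pass> p1 H@[.../..#/###/...]: H00[##./..#/###/...]+1* H01[.##/..#/###/...]+1 H10[.../###/###/...]+1 H30[.../..#/###/##.]-1 H31[.../..#/###/.##]-1
pass> p2 V@[##./..#/###/...] terminal -1; root [.../..#/###/...] d12
for V: play +1, pass -1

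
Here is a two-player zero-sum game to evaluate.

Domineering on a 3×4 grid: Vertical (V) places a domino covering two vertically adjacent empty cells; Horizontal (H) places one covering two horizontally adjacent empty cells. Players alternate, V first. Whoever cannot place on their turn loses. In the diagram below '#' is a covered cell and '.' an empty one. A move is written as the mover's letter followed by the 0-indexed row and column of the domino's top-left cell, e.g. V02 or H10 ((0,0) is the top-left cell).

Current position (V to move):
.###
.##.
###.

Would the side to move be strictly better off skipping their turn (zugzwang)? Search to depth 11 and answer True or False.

[.###/.##./###.] V move#1: V00:+1/####/###./###.*, V13:+1/.###/.###/####
[####/###./###.] end (terminal -1, H#2); searched .###/.##./###. to 11
pass branch (H moves first from the same position):
  | [.###/.##./###.] end (terminal -1, H#1); searched .###/.##./###. to 11
V moving scores +1; V passing scores +1

zugzwang(.###/.##./###., V) = False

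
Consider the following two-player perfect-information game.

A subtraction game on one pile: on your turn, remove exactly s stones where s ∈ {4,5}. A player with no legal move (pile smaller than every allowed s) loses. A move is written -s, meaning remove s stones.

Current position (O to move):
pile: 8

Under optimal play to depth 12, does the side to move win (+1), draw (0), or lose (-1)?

[8] O move#1: -4:-1/4, -5:+1/3*
[3] end (terminal -1, X#2); searched 8 to 12

value(8, O) = +1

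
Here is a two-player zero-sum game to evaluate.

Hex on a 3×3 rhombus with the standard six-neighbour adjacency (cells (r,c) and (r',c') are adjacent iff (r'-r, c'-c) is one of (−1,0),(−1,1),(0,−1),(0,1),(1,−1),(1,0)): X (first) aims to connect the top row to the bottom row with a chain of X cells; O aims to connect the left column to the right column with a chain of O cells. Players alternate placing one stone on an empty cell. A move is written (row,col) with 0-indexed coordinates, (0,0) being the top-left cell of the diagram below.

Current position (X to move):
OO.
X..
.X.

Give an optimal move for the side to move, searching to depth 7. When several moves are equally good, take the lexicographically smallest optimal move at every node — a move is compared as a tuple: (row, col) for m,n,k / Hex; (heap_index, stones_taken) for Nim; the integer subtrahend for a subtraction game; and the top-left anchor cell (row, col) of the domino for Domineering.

X's best at [OO./X../.X.]: (0,2)

ply 1, X at OO./X../.X. | (0,2)=+1→OOX/X../.X.*; (1,1)=-1→OO./XX./.X.; (1,2)=-1→OO./X.X/.X.; (2,0)=-1→OO./X../XX.; (2,2)=-1→OO./X../.XX
ply 2, O at OOX/X../.X. | (1,1)=-1→OOX/XO./.X.*; (1,2)=-1→OOX/X.O/.X.; (2,0)=-1→OOX/X../OX.; (2,2)=-1→OOX/X../.XO
ply 3, X at OOX/XO./.X. | (1,2)=+1→OOX/XOX/.X.*; (2,0)=-1→OOX/XO./XX.; (2,2)=-1→OOX/XO./.XX
ply 4: OOX/XOX/.X. is terminal -1 (O); from OO./X../.X. depth 7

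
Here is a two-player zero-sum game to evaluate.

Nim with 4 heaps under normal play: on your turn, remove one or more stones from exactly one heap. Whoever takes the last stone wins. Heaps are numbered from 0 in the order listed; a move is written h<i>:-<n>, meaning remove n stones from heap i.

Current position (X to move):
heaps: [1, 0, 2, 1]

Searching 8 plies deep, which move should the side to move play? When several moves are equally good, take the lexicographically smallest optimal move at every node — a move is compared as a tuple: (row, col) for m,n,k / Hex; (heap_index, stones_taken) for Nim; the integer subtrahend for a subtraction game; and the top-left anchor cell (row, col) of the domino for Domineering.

X's best at [(1,0,2,1)]: h2:-2

[(1,0,2,1)] X move#1: h0:-1:-1/(0,0,2,1), h2:-1:-1/(1,0,1,1), h2:-2:+1/(1,0,0,1)*, h3:-1:-1/(1,0,2,0)
[(1,0,0,1)] O move#2: h0:-1:-1/(0,0,0,1)*, h3:-1:-1/(1,0,0,0)
[(0,0,0,1)] X move#3: h3:-1:+1/(0,0,0,0)*
[(0,0,0,0)] end (terminal -1, O#4); searched (1,0,2,1) to 8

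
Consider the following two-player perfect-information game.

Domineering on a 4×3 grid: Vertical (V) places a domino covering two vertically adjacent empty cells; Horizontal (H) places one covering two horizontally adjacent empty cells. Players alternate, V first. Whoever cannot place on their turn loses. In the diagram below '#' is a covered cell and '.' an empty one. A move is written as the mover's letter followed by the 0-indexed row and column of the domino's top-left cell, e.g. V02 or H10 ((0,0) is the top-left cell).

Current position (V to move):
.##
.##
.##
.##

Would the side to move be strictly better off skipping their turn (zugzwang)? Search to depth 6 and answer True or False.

p1 V@[.##/.##/.##/.##]: V00[###/###/.##/.##]+1* V10[.##/###/###/.##]+1 V20[.##/.##/###/###]+1
p2 H@[###/###/.##/.##] terminal -1; root [.##/.##/.##/.##] d6
pass branch (H moves first from the same position):
  | p1 H@[.##/.##/.##/.##] terminal -1; root [.##/.##/.##/.##] d6
V moving scores +1; V passing scores +1

zugzwang(.##/.##/.##/.##, V) = False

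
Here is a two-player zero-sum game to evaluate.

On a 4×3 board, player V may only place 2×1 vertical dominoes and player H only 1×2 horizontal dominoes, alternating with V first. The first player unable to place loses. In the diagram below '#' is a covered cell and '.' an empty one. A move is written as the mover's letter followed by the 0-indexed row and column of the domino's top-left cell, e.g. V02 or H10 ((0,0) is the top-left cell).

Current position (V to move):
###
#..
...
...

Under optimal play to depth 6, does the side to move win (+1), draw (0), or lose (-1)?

value(###/#../.../..., V) = +1

ply 1, V at ###/#../.../... | V11=+1→###/##./.#./...*; V12=-1→###/#.#/..#/...; V20=-1→###/#../#../#..; V21=+1→###/#../.#./.#.; V22=-1→###/#../..#/..#
ply 2, H at ###/##./.#./... | H30=-1→###/##./.#./##.*; H31=-1→###/##./.#./.##
ply 3, V at ###/##./.#./##. | V12=+1→###/###/.##/##.*; V22=+1→###/##./.##/###
ply 4: ###/###/.##/##. is terminal -1 (H); from ###/#../.../... depth 6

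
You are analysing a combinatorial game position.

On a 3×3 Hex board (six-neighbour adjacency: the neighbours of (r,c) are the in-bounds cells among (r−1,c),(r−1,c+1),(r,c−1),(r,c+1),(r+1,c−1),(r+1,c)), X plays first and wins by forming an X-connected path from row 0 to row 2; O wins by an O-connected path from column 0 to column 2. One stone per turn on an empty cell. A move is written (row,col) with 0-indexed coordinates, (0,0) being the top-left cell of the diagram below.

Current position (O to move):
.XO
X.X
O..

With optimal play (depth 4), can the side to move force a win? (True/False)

ply 1, O at .XO/X.X/O.. | (0,0)=-1→OXO/X.X/O..; (1,1)=+1→.XO/XOX/O..*; (2,1)=+1→.XO/X.X/OO.; (2,2)=+1→.XO/X.X/O.O
ply 2: .XO/XOX/O.. is terminal -1 (X); from .XO/X.X/O.. depth 4

O winning at [.XO/X.X/O..]: True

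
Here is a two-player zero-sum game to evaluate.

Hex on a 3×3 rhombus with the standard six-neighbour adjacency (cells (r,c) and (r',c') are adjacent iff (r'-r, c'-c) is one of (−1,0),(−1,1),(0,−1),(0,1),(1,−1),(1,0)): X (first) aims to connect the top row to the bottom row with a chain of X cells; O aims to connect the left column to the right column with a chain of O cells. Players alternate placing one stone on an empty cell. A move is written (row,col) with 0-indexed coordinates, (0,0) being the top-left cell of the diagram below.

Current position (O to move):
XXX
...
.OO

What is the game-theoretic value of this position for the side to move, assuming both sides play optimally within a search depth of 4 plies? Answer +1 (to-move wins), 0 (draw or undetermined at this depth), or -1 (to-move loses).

p1 O@[XXX/.../.OO]: (1,0)[XXX/O../.OO]+1* (1,1)[XXX/.O./.OO]+1 (1,2)[XXX/..O/.OO]-1 (2,0)[XXX/.../OOO]+1
p2 X@[XXX/O../.OO]: (1,1)[XXX/OX./.OO]-1* (1,2)[XXX/O.X/.OO]-1 (2,0)[XXX/O../XOO]-1
p3 O@[XXX/OX./.OO]: (1,2)[XXX/OXO/.OO]-1 (2,0)[XXX/OX./OOO]+1*
p4 X@[XXX/OX./OOO] terminal -1; root [XXX/.../.OO] d4

value(XXX/.../.OO, O) = +1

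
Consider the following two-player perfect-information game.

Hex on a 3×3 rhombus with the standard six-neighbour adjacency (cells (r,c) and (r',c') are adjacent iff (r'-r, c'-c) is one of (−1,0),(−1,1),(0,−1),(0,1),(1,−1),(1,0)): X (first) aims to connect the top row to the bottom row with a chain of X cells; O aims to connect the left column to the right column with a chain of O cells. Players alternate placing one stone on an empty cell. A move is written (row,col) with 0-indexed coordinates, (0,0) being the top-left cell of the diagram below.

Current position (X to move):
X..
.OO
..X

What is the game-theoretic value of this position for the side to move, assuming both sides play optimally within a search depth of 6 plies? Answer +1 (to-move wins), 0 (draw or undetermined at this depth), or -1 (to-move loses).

p1 X@[X../.OO/..X]: (0,1)[XX./.OO/..X]-1* (0,2)[X.X/.OO/..X]-1 (1,0)[X../XOO/..X]-1 (2,0)[X../.OO/X.X]-1 (2,1)[X../.OO/.XX]-1
p2 O@[XX./.OO/..X]: (0,2)[XXO/.OO/..X]+1* (1,0)[XX./OOO/..X]+1 (2,0)[XX./.OO/O.X]+1 (2,1)[XX./.OO/.OX]+1
p3 X@[XXO/.OO/..X]: (1,0)[XXO/XOO/..X]-1* (2,0)[XXO/.OO/X.X]-1 (2,1)[XXO/.OO/.XX]-1
p4 O@[XXO/XOO/..X]: (2,0)[XXO/XOO/O.X]+1* (2,1)[XXO/XOO/.OX]-1
p5 X@[XXO/XOO/O.X] terminal -1; root [X../.OO/..X] d6

value(X../.OO/..X, X) = -1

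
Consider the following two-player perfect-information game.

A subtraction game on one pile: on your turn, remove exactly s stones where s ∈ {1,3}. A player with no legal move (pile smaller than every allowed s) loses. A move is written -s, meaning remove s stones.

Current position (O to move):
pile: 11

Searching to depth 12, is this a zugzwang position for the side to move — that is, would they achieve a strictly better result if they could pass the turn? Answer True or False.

[11] O move#1: -1:+1/10*, -3:+1/8
[10] X move#2: -1:-1/9*, -3:-1/7
[9] O move#3: -1:+1/8*, -3:+1/6
[8] X move#4: -1:-1/7*, -3:-1/5
[7] O move#5: -1:+1/6*, -3:+1/4
[6] X move#6: -1:-1/5*, -3:-1/3
[5] O move#7: -1:+1/4*, -3:+1/2
[4] X move#8: -1:-1/3*, -3:-1/1
[3] O move#9: -1:+1/2*, -3:+1/0
[2] X move#10: -1:-1/1*
[1] O move#11: -1:+1/0*
[0] end (terminal -1, X#12); searched 11 to 12
if O skipped the turn, X would face:
~ [11] X move#1: -1:+1/10*, -3:+1/8
~ [10] O move#2: -1:-1/9*, -3:-1/7
~ [9] X move#3: -1:+1/8*, -3:+1/6
~ [8] O move#4: -1:-1/7*, -3:-1/5
~ [7] X move#5: -1:+1/6*, -3:+1/4
~ [6] O move#6: -1:-1/5*, -3:-1/3
~ [5] X move#7: -1:+1/4*, -3:+1/2
~ [4] O move#8: -1:-1/3*, -3:-1/1
~ [3] X move#9: -1:+1/2*, -3:+1/0
~ [2] O move#10: -1:-1/1*
~ [1] X move#11: -1:+1/0*
~ [0] end (terminal -1, O#12); searched 11 to 12
compare (O): move=+1 vs pass=-1

zugzwang(11, O) = False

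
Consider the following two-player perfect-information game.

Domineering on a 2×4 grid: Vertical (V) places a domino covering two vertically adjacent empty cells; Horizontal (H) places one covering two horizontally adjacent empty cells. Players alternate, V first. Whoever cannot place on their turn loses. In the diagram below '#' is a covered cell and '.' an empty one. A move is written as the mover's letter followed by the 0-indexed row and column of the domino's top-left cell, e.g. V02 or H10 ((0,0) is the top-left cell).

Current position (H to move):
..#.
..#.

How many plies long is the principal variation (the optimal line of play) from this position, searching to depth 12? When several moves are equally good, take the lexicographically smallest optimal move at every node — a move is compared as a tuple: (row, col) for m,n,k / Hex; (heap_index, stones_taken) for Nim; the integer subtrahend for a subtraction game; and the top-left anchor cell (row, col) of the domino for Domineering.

[..#./..#.] H move#1: H00:+1/###./..#.*, H10:+1/..#./###.
[###./..#.] V move#2: V03:-1/####/..##*
[####/..##] H move#3: H10:+1/####/####*
[####/####] end (terminal -1, V#4); searched ..#./..#. to 12

PV length from [..#./..#.]: 3 plies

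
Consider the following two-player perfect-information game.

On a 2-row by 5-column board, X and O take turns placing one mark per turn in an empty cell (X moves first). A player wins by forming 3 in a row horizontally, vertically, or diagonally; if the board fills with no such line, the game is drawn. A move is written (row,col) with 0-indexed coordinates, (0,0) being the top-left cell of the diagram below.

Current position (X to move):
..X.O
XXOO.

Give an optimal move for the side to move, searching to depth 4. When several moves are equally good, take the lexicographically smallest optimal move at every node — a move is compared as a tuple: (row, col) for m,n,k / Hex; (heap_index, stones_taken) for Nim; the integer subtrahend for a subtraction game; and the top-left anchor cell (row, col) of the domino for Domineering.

X's best at [..X.O/XXOO.]: (1,4)

[..X.O/XXOO.] X move#1: (0,0):-1/X.X.O/XXOO., (0,1):-1/.XX.O/XXOO., (0,3):-1/..XXO/XXOO., (1,4):+0/..X.O/XXOOX*
[..X.O/XXOOX] O move#2: (0,0):+0/O.X.O/XXOOX*, (0,1):+0/.OX.O/XXOOX, (0,3):+0/..XOO/XXOOX
[O.X.O/XXOOX] X move#3: (0,1):+0/OXX.O/XXOOX*, (0,3):+0/O.XXO/XXOOX
[OXX.O/XXOOX] O move#4: (0,3):+0/OXXOO/XXOOX*
[OXXOO/XXOOX] end (terminal +0, X#5); searched ..X.O/XXOO. to 4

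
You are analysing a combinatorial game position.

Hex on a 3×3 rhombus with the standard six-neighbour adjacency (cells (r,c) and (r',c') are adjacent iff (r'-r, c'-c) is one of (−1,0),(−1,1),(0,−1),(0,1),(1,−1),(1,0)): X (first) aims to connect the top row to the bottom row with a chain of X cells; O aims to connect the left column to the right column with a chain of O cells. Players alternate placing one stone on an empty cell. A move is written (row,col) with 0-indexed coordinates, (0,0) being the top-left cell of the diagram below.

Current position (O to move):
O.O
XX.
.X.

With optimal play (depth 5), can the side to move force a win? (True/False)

O winning at [O.O/XX./.X.]: True

[O.O/XX./.X.] O move#1: (0,1):+1/OOO/XX./.X.*, (1,2):-1/O.O/XXO/.X., (2,0):-1/O.O/XX./OX., (2,2):-1/O.O/XX./.XO
[OOO/XX./.X.] end (terminal -1, X#2); searched O.O/XX./.X. to 5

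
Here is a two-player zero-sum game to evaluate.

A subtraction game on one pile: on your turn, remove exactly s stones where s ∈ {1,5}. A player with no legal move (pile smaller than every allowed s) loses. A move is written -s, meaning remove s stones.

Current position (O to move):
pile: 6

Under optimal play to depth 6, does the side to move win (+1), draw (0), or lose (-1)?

[6] O move#1: -1:-1/5*, -5:-1/1
[5] X move#2: -1:+1/4*, -5:+1/0
[4] O move#3: -1:-1/3*
[3] X move#4: -1:+1/2*
[2] O move#5: -1:-1/1*
[1] X move#6: -1:+1/0*
[0] end (terminal -1, O#7); searched 6 to 6

value(6, O) = -1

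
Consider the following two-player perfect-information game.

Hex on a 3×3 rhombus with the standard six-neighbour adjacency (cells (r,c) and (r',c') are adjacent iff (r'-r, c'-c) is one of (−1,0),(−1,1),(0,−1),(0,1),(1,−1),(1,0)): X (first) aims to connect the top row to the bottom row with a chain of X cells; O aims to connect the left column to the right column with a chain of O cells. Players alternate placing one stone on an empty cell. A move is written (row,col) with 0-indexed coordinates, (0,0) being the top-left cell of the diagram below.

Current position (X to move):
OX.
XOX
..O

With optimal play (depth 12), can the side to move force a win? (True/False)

X winning at [OX./XOX/..O]: True

p1 X@[OX./XOX/..O]: (0,2)[OXX/XOX/..O]+1* (2,0)[OX./XOX/X.O]+1 (2,1)[OX./XOX/.XO]+1
p2 O@[OXX/XOX/..O]: (2,0)[OXX/XOX/O.O]-1* (2,1)[OXX/XOX/.OO]-1
p3 X@[OXX/XOX/O.O]: (2,1)[OXX/XOX/OXO]+1*
p4 O@[OXX/XOX/OXO] terminal -1; root [OX./XOX/..O] d12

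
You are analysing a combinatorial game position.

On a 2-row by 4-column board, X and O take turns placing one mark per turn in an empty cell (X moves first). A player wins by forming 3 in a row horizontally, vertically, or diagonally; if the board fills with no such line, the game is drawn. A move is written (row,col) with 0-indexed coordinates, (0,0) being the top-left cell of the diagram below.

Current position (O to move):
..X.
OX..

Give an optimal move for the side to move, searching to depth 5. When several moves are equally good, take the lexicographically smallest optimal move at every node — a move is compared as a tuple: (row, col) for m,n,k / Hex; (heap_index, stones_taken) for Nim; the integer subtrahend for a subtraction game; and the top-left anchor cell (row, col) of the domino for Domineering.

O's best at [..X./OX..]: (0,0)

[..X./OX..] O move#1: (0,0):+0/O.X./OX..*, (0,1):+0/.OX./OX.., (0,3):+0/..XO/OX.., (1,2):-1/..X./OXO., (1,3):-1/..X./OX.O
[O.X./OX..] X move#2: (0,1):+0/OXX./OX..*, (0,3):+0/O.XX/OX.., (1,2):+0/O.X./OXX., (1,3):+0/O.X./OX.X
[OXX./OX..] O move#3: (0,3):+0/OXXO/OX..*, (1,2):-1/OXX./OXO., (1,3):-1/OXX./OX.O
[OXXO/OX..] X move#4: (1,2):+0/OXXO/OXX.*, (1,3):+0/OXXO/OX.X
[OXXO/OXX.] O move#5: (1,3):+0/OXXO/OXXO*
[OXXO/OXXO] end (terminal +0, X#6); searched ..X./OX.. to 5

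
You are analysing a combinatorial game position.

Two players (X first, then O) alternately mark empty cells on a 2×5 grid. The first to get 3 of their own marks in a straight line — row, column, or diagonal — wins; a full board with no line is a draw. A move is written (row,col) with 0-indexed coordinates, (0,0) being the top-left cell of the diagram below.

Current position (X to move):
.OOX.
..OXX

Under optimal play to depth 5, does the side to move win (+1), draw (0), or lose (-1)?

value(.OOX./..OXX, X) = 0

[.OOX./..OXX] X move#1: (0,0):+0/XOOX./..OXX*, (0,4):-1/.OOXX/..OXX, (1,0):-1/.OOX./X.OXX, (1,1):-1/.OOX./.XOXX
[XOOX./..OXX] O move#2: (0,4):+0/XOOXO/..OXX*, (1,0):+0/XOOX./O.OXX, (1,1):+0/XOOX./.OOXX
[XOOXO/..OXX] X move#3: (1,0):+0/XOOXO/X.OXX*, (1,1):+0/XOOXO/.XOXX
[XOOXO/X.OXX] O move#4: (1,1):+0/XOOXO/XOOXX*
[XOOXO/XOOXX] end (terminal +0, X#5); searched .OOX./..OXX to 5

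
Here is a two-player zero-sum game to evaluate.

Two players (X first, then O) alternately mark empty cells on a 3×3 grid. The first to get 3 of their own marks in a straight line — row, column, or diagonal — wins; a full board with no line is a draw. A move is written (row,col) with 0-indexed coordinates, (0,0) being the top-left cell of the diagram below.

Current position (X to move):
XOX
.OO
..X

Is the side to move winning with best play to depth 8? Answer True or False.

X winning at [XOX/.OO/..X]: False

ply 1, X at XOX/.OO/..X | (1,0)=-1→XOX/XOO/..X*; (2,0)=-1→XOX/.OO/X.X; (2,1)=-1→XOX/.OO/.XX
ply 2, O at XOX/XOO/..X | (2,0)=+0→XOX/XOO/O.X; (2,1)=+1→XOX/XOO/.OX*
ply 3: XOX/XOO/.OX is terminal -1 (X); from XOX/.OO/..X depth 8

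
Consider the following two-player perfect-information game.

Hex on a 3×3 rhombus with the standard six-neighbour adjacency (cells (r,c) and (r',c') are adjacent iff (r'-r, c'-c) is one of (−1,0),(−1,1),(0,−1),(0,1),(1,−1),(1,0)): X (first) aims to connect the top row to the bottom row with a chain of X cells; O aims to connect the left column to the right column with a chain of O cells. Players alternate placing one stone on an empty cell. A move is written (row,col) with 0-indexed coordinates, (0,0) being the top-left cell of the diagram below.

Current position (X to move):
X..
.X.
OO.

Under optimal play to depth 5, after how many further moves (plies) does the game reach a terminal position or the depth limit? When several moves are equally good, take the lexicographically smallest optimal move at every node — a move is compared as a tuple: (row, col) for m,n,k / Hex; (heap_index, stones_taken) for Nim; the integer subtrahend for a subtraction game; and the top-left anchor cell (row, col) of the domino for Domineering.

p1 X@[X../.X./OO.]: (0,1)[XX./.X./OO.]-1* (0,2)[X.X/.X./OO.]-1 (1,0)[X../XX./OO.]-1 (1,2)[X../.XX/OO.]-1 (2,2)[X../.X./OOX]-1
p2 O@[XX./.X./OO.]: (0,2)[XXO/.X./OO.]+1* (1,0)[XX./OX./OO.]+1 (1,2)[XX./.XO/OO.]+1 (2,2)[XX./.X./OOO]+1
p3 X@[XXO/.X./OO.]: (1,0)[XXO/XX./OO.]-1* (1,2)[XXO/.XX/OO.]-1 (2,2)[XXO/.X./OOX]-1
p4 O@[XXO/XX./OO.]: (1,2)[XXO/XXO/OO.]+1* (2,2)[XXO/XX./OOO]+1
p5 X@[XXO/XXO/OO.] terminal -1; root [X../.X./OO.] d5

PV length from [X../.X./OO.]: 4 plies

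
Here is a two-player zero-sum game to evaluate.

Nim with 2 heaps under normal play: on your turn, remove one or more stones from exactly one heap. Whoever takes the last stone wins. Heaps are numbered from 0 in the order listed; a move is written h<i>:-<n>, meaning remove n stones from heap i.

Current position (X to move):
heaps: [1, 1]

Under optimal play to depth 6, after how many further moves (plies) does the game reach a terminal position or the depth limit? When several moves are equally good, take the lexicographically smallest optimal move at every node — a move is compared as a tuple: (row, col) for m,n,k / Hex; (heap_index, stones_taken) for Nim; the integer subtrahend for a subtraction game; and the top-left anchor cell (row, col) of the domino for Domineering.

[(1,1)] X move#1: h0:-1:-1/(0,1)*, h1:-1:-1/(1,0)
[(0,1)] O move#2: h1:-1:+1/(0,0)*
[(0,0)] end (terminal -1, X#3); searched (1,1) to 6

PV length from [(1,1)]: 2 plies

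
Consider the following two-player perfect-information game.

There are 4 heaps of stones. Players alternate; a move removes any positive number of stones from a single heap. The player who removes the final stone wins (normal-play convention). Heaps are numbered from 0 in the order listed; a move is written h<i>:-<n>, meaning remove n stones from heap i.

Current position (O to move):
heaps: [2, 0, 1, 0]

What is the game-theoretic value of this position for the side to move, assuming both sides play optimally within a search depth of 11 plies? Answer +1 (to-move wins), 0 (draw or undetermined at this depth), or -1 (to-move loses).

value((2,0,1,0), O) = +1

p1 O@[(2,0,1,0)]: h0:-1[(1,0,1,0)]+1* h0:-2[(0,0,1,0)]-1 h2:-1[(2,0,0,0)]-1
p2 X@[(1,0,1,0)]: h0:-1[(0,0,1,0)]-1* h2:-1[(1,0,0,0)]-1
p3 O@[(0,0,1,0)]: h2:-1[(0,0,0,0)]+1*
p4 X@[(0,0,0,0)] terminal -1; root [(2,0,1,0)] d11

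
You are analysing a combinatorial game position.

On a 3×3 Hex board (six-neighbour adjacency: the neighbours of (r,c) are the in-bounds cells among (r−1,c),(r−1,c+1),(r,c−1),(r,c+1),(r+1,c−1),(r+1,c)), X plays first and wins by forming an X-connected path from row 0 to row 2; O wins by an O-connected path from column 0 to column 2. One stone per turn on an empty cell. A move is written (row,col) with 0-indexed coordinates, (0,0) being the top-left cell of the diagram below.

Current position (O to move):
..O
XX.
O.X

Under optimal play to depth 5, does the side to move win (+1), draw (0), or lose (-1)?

value(..O/XX./O.X, O) = -1

p1 O@[..O/XX./O.X]: (0,0)[O.O/XX./O.X]-1* (0,1)[.OO/XX./O.X]-1 (1,2)[..O/XXO/O.X]-1 (2,1)[..O/XX./OOX]-1
p2 X@[O.O/XX./O.X]: (0,1)[OXO/XX./O.X]+1* (1,2)[O.O/XXX/O.X]-1 (2,1)[O.O/XX./OXX]-1
p3 O@[OXO/XX./O.X]: (1,2)[OXO/XXO/O.X]-1* (2,1)[OXO/XX./OOX]-1
p4 X@[OXO/XXO/O.X]: (2,1)[OXO/XXO/OXX]+1*
p5 O@[OXO/XXO/OXX] terminal -1; root [..O/XX./O.X] d5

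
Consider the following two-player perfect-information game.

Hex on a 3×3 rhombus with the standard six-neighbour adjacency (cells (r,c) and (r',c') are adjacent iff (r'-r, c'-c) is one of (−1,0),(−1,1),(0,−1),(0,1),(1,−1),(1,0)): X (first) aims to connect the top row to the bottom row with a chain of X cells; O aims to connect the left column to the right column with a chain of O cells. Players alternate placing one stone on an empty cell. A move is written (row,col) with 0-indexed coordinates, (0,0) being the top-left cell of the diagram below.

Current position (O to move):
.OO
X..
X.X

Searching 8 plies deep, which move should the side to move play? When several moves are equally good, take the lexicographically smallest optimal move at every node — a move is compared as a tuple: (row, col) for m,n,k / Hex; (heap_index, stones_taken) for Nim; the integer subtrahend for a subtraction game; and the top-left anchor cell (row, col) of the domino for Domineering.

p1 O@[.OO/X../X.X]: (0,0)[OOO/X../X.X]+1* (1,1)[.OO/XO./X.X]-1 (1,2)[.OO/X.O/X.X]-1 (2,1)[.OO/X../XOX]-1
p2 X@[OOO/X../X.X] terminal -1; root [.OO/X../X.X] d8

O's best at [.OO/X../X.X]: (0,0)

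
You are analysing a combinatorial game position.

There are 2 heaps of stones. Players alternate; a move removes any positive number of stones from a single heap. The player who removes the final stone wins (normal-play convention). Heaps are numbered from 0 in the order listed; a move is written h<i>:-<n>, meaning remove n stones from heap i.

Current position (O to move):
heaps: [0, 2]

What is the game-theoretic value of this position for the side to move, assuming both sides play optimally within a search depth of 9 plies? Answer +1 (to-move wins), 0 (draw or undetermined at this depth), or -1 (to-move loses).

ply 1, O at (0,2) | h1:-1=-1→(0,1); h1:-2=+1→(0,0)*
ply 2: (0,0) is terminal -1 (X); from (0,2) depth 9

value((0,2), O) = +1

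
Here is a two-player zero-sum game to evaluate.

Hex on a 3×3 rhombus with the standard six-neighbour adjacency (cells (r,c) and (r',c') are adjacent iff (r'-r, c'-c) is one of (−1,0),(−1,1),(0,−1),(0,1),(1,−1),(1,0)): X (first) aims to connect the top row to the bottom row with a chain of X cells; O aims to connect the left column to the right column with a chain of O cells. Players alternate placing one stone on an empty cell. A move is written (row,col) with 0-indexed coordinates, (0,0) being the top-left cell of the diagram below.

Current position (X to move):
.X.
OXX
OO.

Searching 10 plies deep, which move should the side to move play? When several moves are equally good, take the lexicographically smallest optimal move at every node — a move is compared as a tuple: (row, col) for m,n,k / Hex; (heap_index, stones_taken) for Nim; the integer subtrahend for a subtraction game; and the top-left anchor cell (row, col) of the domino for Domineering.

p1 X@[.X./OXX/OO.]: (0,0)[XX./OXX/OO.]-1 (0,2)[.XX/OXX/OO.]-1 (2,2)[.X./OXX/OOX]+1*
p2 O@[.X./OXX/OOX] terminal -1; root [.X./OXX/OO.] d10

X's best at [.X./OXX/OO.]: (2,2)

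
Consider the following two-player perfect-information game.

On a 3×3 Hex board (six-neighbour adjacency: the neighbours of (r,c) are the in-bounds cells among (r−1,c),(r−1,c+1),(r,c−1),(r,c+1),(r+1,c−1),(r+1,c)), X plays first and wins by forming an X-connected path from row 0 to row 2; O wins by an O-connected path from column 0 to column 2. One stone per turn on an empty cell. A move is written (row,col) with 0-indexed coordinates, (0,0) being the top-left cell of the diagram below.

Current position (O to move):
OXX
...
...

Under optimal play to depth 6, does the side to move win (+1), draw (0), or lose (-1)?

value(OXX/.../..., O) = -1

p1 O@[OXX/.../...]: (1,0)[OXX/O../...]-1* (1,1)[OXX/.O./...]-1 (1,2)[OXX/..O/...]-1 (2,0)[OXX/.../O..]-1 (2,1)[OXX/.../.O.]-1 (2,2)[OXX/.../..O]-1
p2 X@[OXX/O../...]: (1,1)[OXX/OX./...]+1* (1,2)[OXX/O.X/...]+1 (2,0)[OXX/O../X..]+1 (2,1)[OXX/O../.X.]+1 (2,2)[OXX/O../..X]+1
p3 O@[OXX/OX./...]: (1,2)[OXX/OXO/...]-1* (2,0)[OXX/OX./O..]-1 (2,1)[OXX/OX./.O.]-1 (2,2)[OXX/OX./..O]-1
p4 X@[OXX/OXO/...]: (2,0)[OXX/OXO/X..]+1* (2,1)[OXX/OXO/.X.]+1 (2,2)[OXX/OXO/..X]+1
p5 O@[OXX/OXO/X..] terminal -1; root [OXX/.../...] d6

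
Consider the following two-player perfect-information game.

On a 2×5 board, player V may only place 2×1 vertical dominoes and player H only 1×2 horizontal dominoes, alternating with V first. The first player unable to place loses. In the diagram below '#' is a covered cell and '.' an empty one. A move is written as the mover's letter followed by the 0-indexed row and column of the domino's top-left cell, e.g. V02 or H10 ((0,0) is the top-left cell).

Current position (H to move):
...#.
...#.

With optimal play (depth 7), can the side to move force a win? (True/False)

H winning at [...#./...#.]: False

ply 1, H at ...#./...#. | H00=-1→##.#./...#.*; H01=-1→.###./...#.; H10=-1→...#./##.#.; H11=-1→...#./.###.
ply 2, V at ##.#./...#. | V02=+1→####./..##.*; V04=-1→##.##/...##
ply 3, H at ####./..##. | H10=-1→####./####.*
ply 4, V at ####./####. | V04=+1→#####/#####*
ply 5: #####/##### is terminal -1 (H); from ...#./...#. depth 7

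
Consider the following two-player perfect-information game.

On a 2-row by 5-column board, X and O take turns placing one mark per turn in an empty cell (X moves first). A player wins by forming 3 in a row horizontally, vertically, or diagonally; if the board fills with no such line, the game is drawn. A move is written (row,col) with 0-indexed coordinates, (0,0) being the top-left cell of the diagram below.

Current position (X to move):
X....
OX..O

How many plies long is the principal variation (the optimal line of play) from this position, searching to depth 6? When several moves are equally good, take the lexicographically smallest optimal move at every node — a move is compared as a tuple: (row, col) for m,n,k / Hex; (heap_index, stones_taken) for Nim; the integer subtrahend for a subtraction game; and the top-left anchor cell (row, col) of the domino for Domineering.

[X..../OX..O] X move#1: (0,1):+0/XX.../OX..O*, (0,2):+0/X.X../OX..O, (0,3):+0/X..X./OX..O, (0,4):+0/X...X/OX..O, (1,2):+0/X..../OXX.O, (1,3):+0/X..../OX.XO
[XX.../OX..O] O move#2: (0,2):+0/XXO../OX..O*, (0,3):-1/XX.O./OX..O, (0,4):-1/XX..O/OX..O, (1,2):-1/XX.../OXO.O, (1,3):-1/XX.../OX.OO
[XXO../OX..O] X move#3: (0,3):+0/XXOX./OX..O*, (0,4):+0/XXO.X/OX..O, (1,2):+0/XXO../OXX.O, (1,3):+0/XXO../OX.XO
[XXOX./OX..O] O move#4: (0,4):+0/XXOXO/OX..O*, (1,2):+0/XXOX./OXO.O, (1,3):+0/XXOX./OX.OO
[XXOXO/OX..O] X move#5: (1,2):+0/XXOXO/OXX.O*, (1,3):+0/XXOXO/OX.XO
[XXOXO/OXX.O] O move#6: (1,3):+0/XXOXO/OXXOO*
[XXOXO/OXXOO] end (terminal +0, X#7); searched X..../OX..O to 6

PV length from [X..../OX..O]: 6 plies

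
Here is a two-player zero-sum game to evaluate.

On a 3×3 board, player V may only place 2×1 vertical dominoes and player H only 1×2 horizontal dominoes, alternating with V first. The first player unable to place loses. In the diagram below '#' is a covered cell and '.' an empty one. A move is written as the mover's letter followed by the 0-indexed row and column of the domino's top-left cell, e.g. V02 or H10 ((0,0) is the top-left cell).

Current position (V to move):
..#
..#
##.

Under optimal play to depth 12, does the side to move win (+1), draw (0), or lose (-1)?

value(..#/..#/##., V) = +1

[..#/..#/##.] V move#1: V00:+1/#.#/#.#/##.*, V01:+1/.##/.##/##.
[#.#/#.#/##.] end (terminal -1, H#2); searched ..#/..#/##. to 12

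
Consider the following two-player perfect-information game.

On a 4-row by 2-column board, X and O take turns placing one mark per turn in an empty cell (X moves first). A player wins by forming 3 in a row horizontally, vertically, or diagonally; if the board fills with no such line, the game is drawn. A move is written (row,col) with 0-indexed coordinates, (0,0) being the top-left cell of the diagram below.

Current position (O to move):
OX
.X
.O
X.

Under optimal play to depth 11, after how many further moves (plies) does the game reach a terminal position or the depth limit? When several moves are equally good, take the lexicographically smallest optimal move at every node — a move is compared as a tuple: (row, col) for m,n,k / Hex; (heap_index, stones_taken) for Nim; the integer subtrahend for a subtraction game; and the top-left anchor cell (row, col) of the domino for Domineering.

PV length from [OX/.X/.O/X.]: 3 plies

p1 O@[OX/.X/.O/X.]: (1,0)[OX/OX/.O/X.]+0* (2,0)[OX/.X/OO/X.]+0 (3,1)[OX/.X/.O/XO]+0
p2 X@[OX/OX/.O/X.]: (2,0)[OX/OX/XO/X.]+0* (3,1)[OX/OX/.O/XX]-1
p3 O@[OX/OX/XO/X.]: (3,1)[OX/OX/XO/XO]+0*
p4 X@[OX/OX/XO/XO] terminal +0; root [OX/.X/.O/X.] d11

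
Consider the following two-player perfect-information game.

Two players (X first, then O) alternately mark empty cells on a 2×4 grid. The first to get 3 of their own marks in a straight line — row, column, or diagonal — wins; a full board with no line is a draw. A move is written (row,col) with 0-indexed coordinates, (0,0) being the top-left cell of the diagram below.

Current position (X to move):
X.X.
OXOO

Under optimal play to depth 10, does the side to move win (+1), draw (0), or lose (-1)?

value(X.X./OXOO, X) = +1

ply 1, X at X.X./OXOO | (0,1)=+1→XXX./OXOO*; (0,3)=+0→X.XX/OXOO
ply 2: XXX./OXOO is terminal -1 (O); from X.X./OXOO depth 10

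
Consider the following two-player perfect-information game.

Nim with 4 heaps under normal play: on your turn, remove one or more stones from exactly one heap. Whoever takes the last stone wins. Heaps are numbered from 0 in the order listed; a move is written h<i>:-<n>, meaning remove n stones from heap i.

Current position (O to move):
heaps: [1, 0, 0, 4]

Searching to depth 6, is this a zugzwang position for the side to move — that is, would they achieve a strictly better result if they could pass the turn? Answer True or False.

zugzwang((1,0,0,4), O) = False

ply 1, O at (1,0,0,4) | h0:-1=-1→(0,0,0,4); h3:-1=-1→(1,0,0,3); h3:-2=-1→(1,0,0,2); h3:-3=+1→(1,0,0,1)*; h3:-4=-1→(1,0,0,0)
ply 2, X at (1,0,0,1) | h0:-1=-1→(0,0,0,1)*; h3:-1=-1→(1,0,0,0)
ply 3, O at (0,0,0,1) | h3:-1=+1→(0,0,0,0)*
ply 4: (0,0,0,0) is terminal -1 (X); from (1,0,0,4) depth 6
suppose O passes — search the same position with X to move:
pass> ply 1, X at (1,0,0,4) | h0:-1=-1→(0,0,0,4); h3:-1=-1→(1,0,0,3); h3:-2=-1→(1,0,0,2); h3:-3=+1→(1,0,0,1)*; h3:-4=-1→(1,0,0,0)
pass> ply 2, O at (1,0,0,1) | h0:-1=-1→(0,0,0,1)*; h3:-1=-1→(1,0,0,0)
pass> ply 3, X at (0,0,0,1) | h3:-1=+1→(0,0,0,0)*
pass> ply 4: (0,0,0,0) is terminal -1 (O); from (1,0,0,4) depth 6
for O: play +1, pass -1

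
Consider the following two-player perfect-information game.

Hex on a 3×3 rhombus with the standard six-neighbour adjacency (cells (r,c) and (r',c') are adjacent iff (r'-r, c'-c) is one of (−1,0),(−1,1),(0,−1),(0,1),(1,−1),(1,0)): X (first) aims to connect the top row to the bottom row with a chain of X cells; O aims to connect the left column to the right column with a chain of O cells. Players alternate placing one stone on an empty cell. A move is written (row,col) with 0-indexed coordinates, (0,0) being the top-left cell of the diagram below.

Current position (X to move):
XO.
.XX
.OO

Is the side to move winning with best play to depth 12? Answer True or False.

p1 X@[XO./.XX/.OO]: (0,2)[XOX/.XX/.OO]-1 (1,0)[XO./XXX/.OO]-1 (2,0)[XO./.XX/XOO]+1*
p2 O@[XO./.XX/XOO]: (0,2)[XOO/.XX/XOO]-1* (1,0)[XO./OXX/XOO]-1
p3 X@[XOO/.XX/XOO]: (1,0)[XOO/XXX/XOO]+1*
p4 O@[XOO/XXX/XOO] terminal -1; root [XO./.XX/.OO] d12

X winning at [XO./.XX/.OO]: True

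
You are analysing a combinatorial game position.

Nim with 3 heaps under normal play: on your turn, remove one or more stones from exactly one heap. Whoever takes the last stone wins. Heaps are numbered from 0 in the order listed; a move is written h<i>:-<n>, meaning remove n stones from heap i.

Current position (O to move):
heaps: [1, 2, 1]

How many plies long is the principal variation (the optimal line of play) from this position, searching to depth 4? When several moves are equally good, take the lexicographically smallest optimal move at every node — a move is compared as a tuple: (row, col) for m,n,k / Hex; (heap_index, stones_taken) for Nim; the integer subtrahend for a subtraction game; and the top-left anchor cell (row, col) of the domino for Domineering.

p1 O@[(1,2,1)]: h0:-1[(0,2,1)]-1 h1:-1[(1,1,1)]-1 h1:-2[(1,0,1)]+1* h2:-1[(1,2,0)]-1
p2 X@[(1,0,1)]: h0:-1[(0,0,1)]-1* h2:-1[(1,0,0)]-1
p3 O@[(0,0,1)]: h2:-1[(0,0,0)]+1*
p4 X@[(0,0,0)] terminal -1; root [(1,2,1)] d4

PV length from [(1,2,1)]: 3 plies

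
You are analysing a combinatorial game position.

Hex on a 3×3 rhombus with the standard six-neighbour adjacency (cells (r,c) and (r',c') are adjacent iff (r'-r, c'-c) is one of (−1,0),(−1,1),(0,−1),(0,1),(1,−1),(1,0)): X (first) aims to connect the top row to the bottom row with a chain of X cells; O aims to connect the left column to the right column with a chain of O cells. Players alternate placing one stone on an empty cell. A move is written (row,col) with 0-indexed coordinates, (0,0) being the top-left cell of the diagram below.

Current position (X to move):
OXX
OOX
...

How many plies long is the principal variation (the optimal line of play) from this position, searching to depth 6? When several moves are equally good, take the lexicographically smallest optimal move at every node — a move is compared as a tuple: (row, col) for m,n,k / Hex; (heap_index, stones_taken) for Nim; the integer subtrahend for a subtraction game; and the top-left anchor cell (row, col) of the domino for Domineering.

[OXX/OOX/...] X move#1: (2,0):+1/OXX/OOX/X..*, (2,1):+1/OXX/OOX/.X., (2,2):+1/OXX/OOX/..X
[OXX/OOX/X..] O move#2: (2,1):-1/OXX/OOX/XO.*, (2,2):-1/OXX/OOX/X.O
[OXX/OOX/XO.] X move#3: (2,2):+1/OXX/OOX/XOX*
[OXX/OOX/XOX] end (terminal -1, O#4); searched OXX/OOX/... to 6

PV length from [OXX/OOX/...]: 3 plies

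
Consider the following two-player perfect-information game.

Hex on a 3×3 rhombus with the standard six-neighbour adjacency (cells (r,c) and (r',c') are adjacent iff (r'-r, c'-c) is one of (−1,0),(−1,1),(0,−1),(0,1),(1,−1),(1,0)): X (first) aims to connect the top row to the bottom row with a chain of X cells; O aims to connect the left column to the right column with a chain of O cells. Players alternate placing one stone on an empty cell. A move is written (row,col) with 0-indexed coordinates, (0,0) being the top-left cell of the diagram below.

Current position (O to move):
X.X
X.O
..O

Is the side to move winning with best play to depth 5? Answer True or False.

O winning at [X.X/X.O/..O]: True

p1 O@[X.X/X.O/..O]: (0,1)[XOX/X.O/..O]-1 (1,1)[X.X/XOO/..O]-1 (2,0)[X.X/X.O/O.O]+1* (2,1)[X.X/X.O/.OO]-1
p2 X@[X.X/X.O/O.O]: (0,1)[XXX/X.O/O.O]-1* (1,1)[X.X/XXO/O.O]-1 (2,1)[X.X/X.O/OXO]-1
p3 O@[XXX/X.O/O.O]: (1,1)[XXX/XOO/O.O]+1* (2,1)[XXX/X.O/OOO]+1
p4 X@[XXX/XOO/O.O] terminal -1; root [X.X/X.O/..O] d5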